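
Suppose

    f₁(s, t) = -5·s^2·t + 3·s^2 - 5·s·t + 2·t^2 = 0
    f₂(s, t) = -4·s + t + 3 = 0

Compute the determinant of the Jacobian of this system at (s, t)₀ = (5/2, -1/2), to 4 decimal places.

J = [[-10·s·t + 6·s - 5·t, -5·s^2 - 5·s + 4·t], [-4, 1]].
At the point, J = [[30.0000, -45.7500], [-4.0000, 1.0000]].
det J = -153.0000.

-153.0000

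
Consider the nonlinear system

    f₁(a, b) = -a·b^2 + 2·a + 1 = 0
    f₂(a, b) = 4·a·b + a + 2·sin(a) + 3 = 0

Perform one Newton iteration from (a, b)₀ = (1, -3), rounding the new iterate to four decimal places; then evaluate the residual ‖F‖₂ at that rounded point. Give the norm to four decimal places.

At (1, -3): F = (-6.0000, -6.317058).
Jacobian J = [[-b^2 + 2, -2·a·b], [4·b + 2·cos(a) + 1, 4·a]].
At the point, J = [[-7.0000, 6.0000], [-9.919395, 4.0000]] (det J = 31.516372).
Solving J·Δ = −F gives Δ = (-0.4411, 0.4854).
Then the next iterate is (a, b)₁ = (0.5589, -2.5146).
Re-evaluating at (0.5589, -2.5146): F = (-1.416244, -1.002232), so ‖F‖₂ = 1.7350.

1.7350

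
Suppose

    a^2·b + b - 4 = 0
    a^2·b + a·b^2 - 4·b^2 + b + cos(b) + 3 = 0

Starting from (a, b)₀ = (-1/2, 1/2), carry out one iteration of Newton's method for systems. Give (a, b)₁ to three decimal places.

At (-1/2, 1/2): F = (-3.375, 3.37758).
Jacobian J = [[2·a·b, a^2 + 1], [2·a·b + b^2, a^2 + 2·a·b - 8·b - sin(b) + 1]].
At the point, J = [[-0.500, 1.250], [-0.250, -3.72943]] (det J = 2.17721).
Solving J·Δ = −F gives Δ = (-3.842, 1.163).
Then the next iterate is (a, b)₁ = (-4.342, 1.663).

(-4.342, 1.663)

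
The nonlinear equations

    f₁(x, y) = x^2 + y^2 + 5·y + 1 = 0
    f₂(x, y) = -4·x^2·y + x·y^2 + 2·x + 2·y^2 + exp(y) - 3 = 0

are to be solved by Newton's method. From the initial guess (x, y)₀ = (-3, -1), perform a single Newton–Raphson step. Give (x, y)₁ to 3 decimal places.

(-1.939, -0.878)

At (-3, -1): F = (6.000, 26.36788).
Jacobian J = [[2·x, 2·y + 5], [-8·x·y + y^2 + 2, -4·x^2 + 2·x·y + 4·y + exp(y)]].
At the point, J = [[-6.000, 3.000], [-21.000, -33.63212]] (det J = 264.79272).
Solving J·Δ = −F gives Δ = (1.061, 0.122).
Then the next iterate is (x, y)₁ = (-1.939, -0.878).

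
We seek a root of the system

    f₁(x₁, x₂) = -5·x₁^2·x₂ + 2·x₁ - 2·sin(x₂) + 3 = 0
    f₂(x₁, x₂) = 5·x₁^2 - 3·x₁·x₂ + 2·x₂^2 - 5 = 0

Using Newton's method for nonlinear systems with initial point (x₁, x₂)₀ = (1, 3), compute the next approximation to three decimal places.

(0.737, 2.029)

At (1, 3): F = (-10.28224, 9.000).
Jacobian J = [[-10·x₁·x₂ + 2, -5·x₁^2 - 2·cos(x₂)], [10·x₁ - 3·x₂, -3·x₁ + 4·x₂]].
At the point, J = [[-28.000, -3.02002], [1.000, 9.000]] (det J = -248.97998).
Solving J·Δ = −F gives Δ = (-0.263, -0.971).
Then the next iterate is (x₁, x₂)₁ = (0.737, 2.029).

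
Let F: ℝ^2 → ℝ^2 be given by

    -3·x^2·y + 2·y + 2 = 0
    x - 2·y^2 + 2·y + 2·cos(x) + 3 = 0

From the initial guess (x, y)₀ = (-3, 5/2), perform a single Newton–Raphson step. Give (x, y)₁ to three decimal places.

At (-3, 5/2): F = (-60.500, -9.47998).
Jacobian J = [[-6·x·y, -3·x^2 + 2], [-2·sin(x) + 1, -4·y + 2]].
At the point, J = [[45.000, -25.000], [1.28224, -8.000]] (det J = -327.94400).
Solving J·Δ = −F gives Δ = (0.753, -1.064).
Then the next iterate is (x, y)₁ = (-2.247, 1.436).

(-2.247, 1.436)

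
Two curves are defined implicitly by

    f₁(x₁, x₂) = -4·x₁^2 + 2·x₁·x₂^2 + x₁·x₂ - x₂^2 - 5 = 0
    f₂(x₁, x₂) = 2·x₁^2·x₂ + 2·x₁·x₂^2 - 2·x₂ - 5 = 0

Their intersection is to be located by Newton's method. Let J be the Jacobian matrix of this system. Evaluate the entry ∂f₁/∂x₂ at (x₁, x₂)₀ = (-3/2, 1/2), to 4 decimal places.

-5.5000

∂f₁/∂x₂ = 4·x₁·x₂ + x₁ - 2·x₂.
At (-3/2, 1/2) this is -5.5000.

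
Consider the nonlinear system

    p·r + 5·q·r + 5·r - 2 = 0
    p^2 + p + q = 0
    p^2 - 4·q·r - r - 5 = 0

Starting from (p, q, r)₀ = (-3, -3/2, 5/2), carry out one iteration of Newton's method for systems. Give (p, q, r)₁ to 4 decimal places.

(-1.7206, 0.3971, 4.5294)

At (-3, -3/2, 5/2): F = (-15.7500, 4.5000, 16.5000).
Jacobian J = [[r, 5·r, p + 5·q + 5], [2·p + 1, 1, 0], [2·p, -4·r, -4·q - 1]].
At the point, J = [[2.5000, 12.5000, -5.5000], [-5.0000, 1.0000, 0.0000], [-6.0000, -10.0000, 5.0000]] (det J = 17.0000).
Solving J·Δ = −F gives Δ = (1.2794, 1.8971, 2.0294).
Then the next iterate is (p, q, r)₁ = (-1.7206, 0.3971, 4.5294).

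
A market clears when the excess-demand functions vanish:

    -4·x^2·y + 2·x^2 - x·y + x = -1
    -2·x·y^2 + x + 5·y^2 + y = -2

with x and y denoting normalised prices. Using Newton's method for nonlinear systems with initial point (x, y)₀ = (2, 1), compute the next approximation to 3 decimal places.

At (2, 1): F = (-7.000, 6.000).
Jacobian J = [[-8·x·y + 4·x - y + 1, -4·x^2 - x], [-2·y^2 + 1, -4·x·y + 10·y + 1]].
At the point, J = [[-8.000, -18.000], [-1.000, 3.000]] (det J = -42.000).
Solving J·Δ = −F gives Δ = (2.071, -1.310).
Then the next iterate is (x, y)₁ = (4.071, -0.310).

(4.071, -0.310)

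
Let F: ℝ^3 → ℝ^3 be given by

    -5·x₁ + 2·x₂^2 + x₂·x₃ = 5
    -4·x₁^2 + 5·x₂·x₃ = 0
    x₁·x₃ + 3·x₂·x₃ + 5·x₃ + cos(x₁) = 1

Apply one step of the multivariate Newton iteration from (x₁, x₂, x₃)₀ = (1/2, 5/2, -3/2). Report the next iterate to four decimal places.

At (1/2, 5/2, -3/2): F = (1.2500, -19.7500, -19.622417).
Jacobian J = [[-5, 4·x₂ + x₃, x₂], [-8·x₁, 5·x₃, 5·x₂], [x₃ - sin(x₁), 3·x₃, x₁ + 3·x₂ + 5]].
At the point, J = [[-5.0000, 8.5000, 2.5000], [-4.0000, -7.5000, 12.5000], [-1.979426, -4.5000, 13.0000]] (det J = 445.821808).
Solving J·Δ = −F gives Δ = (0.2239, -0.4260, 1.3960).
Then the next iterate is (x₁, x₂, x₃)₁ = (0.7239, 2.0740, -0.1040).

(0.7239, 2.0740, -0.1040)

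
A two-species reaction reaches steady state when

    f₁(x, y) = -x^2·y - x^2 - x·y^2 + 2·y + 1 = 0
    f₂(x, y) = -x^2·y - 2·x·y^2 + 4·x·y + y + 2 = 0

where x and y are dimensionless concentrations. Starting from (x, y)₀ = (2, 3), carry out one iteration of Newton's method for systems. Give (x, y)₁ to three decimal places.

(0.892, 3.049)

At (2, 3): F = (-27.000, -19.000).
Jacobian J = [[-2·x·y - 2·x - y^2, -x^2 - 2·x·y + 2], [-2·x·y - 2·y^2 + 4·y, -x^2 - 4·x·y + 4·x + 1]].
At the point, J = [[-25.000, -14.000], [-18.000, -19.000]] (det J = 223.000).
Solving J·Δ = −F gives Δ = (-1.108, 0.049).
Then the next iterate is (x, y)₁ = (0.892, 3.049).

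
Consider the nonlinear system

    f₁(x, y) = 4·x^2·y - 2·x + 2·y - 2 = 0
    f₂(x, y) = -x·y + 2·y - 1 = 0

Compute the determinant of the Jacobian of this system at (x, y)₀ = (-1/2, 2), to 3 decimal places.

-19.000

J = [[8·x·y - 2, 4·x^2 + 2], [-y, -x + 2]].
At the point, J = [[-10.000, 3.000], [-2.000, 2.500]].
det J = -19.000.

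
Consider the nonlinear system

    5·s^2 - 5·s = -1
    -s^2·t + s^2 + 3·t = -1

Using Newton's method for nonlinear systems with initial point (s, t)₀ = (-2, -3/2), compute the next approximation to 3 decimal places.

(-0.760, -7.400)

At (-2, -3/2): F = (31.000, 6.500).
Jacobian J = [[10·s - 5, 0], [-2·s·t + 2·s, -s^2 + 3]].
At the point, J = [[-25.000, 0.000], [-10.000, -1.000]] (det J = 25.000).
Solving J·Δ = −F gives Δ = (1.240, -5.900).
Then the next iterate is (s, t)₁ = (-0.760, -7.400).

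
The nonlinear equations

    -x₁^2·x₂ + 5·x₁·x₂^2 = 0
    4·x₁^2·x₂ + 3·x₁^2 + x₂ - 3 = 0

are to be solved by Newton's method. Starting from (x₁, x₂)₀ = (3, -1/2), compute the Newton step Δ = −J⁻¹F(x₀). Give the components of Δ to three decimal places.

(-1.451, 0.087)

At (3, -1/2): F = (8.250, 5.500).
Jacobian J = [[-2·x₁·x₂ + 5·x₂^2, -x₁^2 + 10·x₁·x₂], [8·x₁·x₂ + 6·x₁, 4·x₁^2 + 1]].
At the point, J = [[4.250, -24.000], [6.000, 37.000]] (det J = 301.250).
Solving J·Δ = −F gives Δ = (-1.451, 0.087).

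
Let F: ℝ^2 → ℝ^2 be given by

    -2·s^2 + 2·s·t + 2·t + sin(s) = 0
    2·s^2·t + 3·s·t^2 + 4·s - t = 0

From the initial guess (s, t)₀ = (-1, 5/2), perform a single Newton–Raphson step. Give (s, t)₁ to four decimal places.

At (-1, 5/2): F = (-2.841471, -20.2500).
Jacobian J = [[-4·s + 2·t + cos(s), 2·s + 2], [4·s·t + 3·t^2 + 4, 2·s^2 + 6·s·t - 1]].
At the point, J = [[9.540302, 0.0000], [12.7500, -14.0000]] (det J = -133.564232).
Solving J·Δ = −F gives Δ = (0.2978, -1.1752).
Then the next iterate is (s, t)₁ = (-0.7022, 1.3248).

(-0.7022, 1.3248)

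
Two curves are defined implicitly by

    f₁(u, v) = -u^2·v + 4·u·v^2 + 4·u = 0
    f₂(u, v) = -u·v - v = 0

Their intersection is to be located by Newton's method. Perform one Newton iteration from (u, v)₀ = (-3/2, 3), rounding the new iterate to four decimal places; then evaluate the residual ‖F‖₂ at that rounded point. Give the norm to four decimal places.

At (-3/2, 3): F = (-66.7500, 1.5000).
Jacobian J = [[-2·u·v + 4·v^2 + 4, -u^2 + 8·u·v], [-v, -u - 1]].
At the point, J = [[49.0000, -38.2500], [-3.0000, 0.5000]] (det J = -90.2500).
Solving J·Δ = −F gives Δ = (0.2659, -1.4044).
Then the next iterate is (u, v)₁ = (-1.2341, 1.5956).
Re-evaluating at (-1.2341, 1.5956): F = (-19.934278, 0.373530), so ‖F‖₂ = 19.9378.

19.9378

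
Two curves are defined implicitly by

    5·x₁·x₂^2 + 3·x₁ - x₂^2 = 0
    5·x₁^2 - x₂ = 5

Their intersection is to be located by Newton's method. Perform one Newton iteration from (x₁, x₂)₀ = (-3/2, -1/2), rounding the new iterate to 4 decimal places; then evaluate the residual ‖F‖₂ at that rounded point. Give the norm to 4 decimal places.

At (-3/2, -1/2): F = (-6.6250, 6.7500).
Jacobian J = [[5·x₂^2 + 3, 10·x₁·x₂ - 2·x₂], [10·x₁, -1]].
At the point, J = [[4.2500, 8.5000], [-15.0000, -1.0000]] (det J = 123.2500).
Solving J·Δ = −F gives Δ = (0.4118, 0.5735).
Then the next iterate is (x₁, x₂)₁ = (-1.0882, 0.0735).
Re-evaluating at (-1.0882, 0.0735): F = (-3.299396, 0.847396), so ‖F‖₂ = 3.4065.

3.4065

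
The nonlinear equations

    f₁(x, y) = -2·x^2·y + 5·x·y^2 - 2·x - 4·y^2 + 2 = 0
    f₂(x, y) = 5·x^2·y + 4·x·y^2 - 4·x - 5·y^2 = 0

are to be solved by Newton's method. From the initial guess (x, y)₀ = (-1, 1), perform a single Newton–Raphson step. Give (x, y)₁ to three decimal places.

(-0.687, 0.759)

At (-1, 1): F = (-7.000, 0.000).
Jacobian J = [[-4·x·y + 5·y^2 - 2, -2·x^2 + 10·x·y - 8·y], [10·x·y + 4·y^2 - 4, 5·x^2 + 8·x·y - 10·y]].
At the point, J = [[7.000, -20.000], [-10.000, -13.000]] (det J = -291.000).
Solving J·Δ = −F gives Δ = (0.313, -0.241).
Then the next iterate is (x, y)₁ = (-0.687, 0.759).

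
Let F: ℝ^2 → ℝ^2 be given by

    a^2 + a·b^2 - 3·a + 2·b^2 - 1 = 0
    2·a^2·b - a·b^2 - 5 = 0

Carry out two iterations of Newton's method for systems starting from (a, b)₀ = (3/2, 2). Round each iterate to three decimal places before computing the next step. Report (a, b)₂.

At (3/2, 2): F = (10.750, -2.000).
Jacobian J = [[2·a + b^2 - 3, 2·a·b + 4·b], [4·a·b - b^2, 2·a^2 - 2·a·b]].
At the point, J = [[4.000, 14.000], [8.000, -1.500]] (det J = -118.000).
Solving J·Δ = −F gives Δ = (0.101, -0.797).
Then the next iterate is (a, b)₁ = (1.601, 1.203).
Round to (1.601, 1.203) and repeat: F = (1.97160, -1.14992), J = [[1.64921, 8.66401], [6.25680, 1.27440]].
Δ = (0.239, -0.273), so (a, b)₂ = (1.840, 0.930).

(1.840, 0.930)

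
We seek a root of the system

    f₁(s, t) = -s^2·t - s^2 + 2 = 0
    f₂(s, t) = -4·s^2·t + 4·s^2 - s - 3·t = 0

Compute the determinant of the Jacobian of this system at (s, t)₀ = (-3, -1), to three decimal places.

-441.000

J = [[-2·s·t - 2·s, -s^2], [-8·s·t + 8·s - 1, -4·s^2 - 3]].
At the point, J = [[0.000, -9.000], [-49.000, -39.000]].
det J = -441.000.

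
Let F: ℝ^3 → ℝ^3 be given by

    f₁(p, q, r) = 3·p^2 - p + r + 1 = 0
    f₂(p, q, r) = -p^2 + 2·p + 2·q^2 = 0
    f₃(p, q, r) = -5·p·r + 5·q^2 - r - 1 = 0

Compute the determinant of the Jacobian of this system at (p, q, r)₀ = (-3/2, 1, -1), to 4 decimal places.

J = [[6·p - 1, 0, 1], [-2·p + 2, 4·q, 0], [-5·r, 10·q, -5·p - 1]].
At the point, J = [[-10.0000, 0.0000, 1.0000], [5.0000, 4.0000, 0.0000], [5.0000, 10.0000, 6.5000]].
det J = -230.0000.

-230.0000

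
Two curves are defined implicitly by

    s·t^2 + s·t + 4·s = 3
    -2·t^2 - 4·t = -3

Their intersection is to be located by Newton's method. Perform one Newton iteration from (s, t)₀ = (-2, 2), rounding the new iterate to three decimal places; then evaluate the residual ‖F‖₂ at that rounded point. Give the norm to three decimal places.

At (-2, 2): F = (-23.000, -13.000).
Jacobian J = [[t^2 + t + 4, 2·s·t + s], [0, -4·t - 4]].
At the point, J = [[10.000, -10.000], [0.000, -12.000]] (det J = -120.000).
Solving J·Δ = −F gives Δ = (1.217, -1.083).
Then the next iterate is (s, t)₁ = (-0.783, 0.917).
Re-evaluating at (-0.783, 0.917): F = (-7.50843, -2.34978), so ‖F‖₂ = 7.868.

7.868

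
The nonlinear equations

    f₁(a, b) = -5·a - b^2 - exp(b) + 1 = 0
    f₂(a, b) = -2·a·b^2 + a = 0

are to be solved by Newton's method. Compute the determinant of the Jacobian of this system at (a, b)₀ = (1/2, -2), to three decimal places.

7.053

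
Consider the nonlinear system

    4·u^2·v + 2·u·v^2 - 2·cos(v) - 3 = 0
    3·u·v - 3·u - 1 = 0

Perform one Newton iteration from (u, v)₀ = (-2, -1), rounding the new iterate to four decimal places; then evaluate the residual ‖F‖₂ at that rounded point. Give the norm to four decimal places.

At (-2, -1): F = (-24.080605, 11.0000).
Jacobian J = [[8·u·v + 2·v^2, 4·u^2 + 4·u·v + 2·sin(v)], [3·v - 3, 3·u]].
At the point, J = [[18.0000, 22.317058], [-6.0000, -6.0000]] (det J = 25.902348).
Solving J·Δ = −F gives Δ = (3.8994, -2.0661).
Then the next iterate is (u, v)₁ = (1.8994, -3.0661).
Re-evaluating at (1.8994, -3.0661): F = (-9.539820, -24.169451), so ‖F‖₂ = 25.9840.

25.9840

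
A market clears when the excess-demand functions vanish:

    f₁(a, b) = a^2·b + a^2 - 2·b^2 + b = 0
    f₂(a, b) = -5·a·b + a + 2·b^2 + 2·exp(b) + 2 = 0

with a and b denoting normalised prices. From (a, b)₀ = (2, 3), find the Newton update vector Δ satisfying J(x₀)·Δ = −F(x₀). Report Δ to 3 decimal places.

At (2, 3): F = (1.000, 32.17107).
Jacobian J = [[2·a·b + 2·a, a^2 - 4·b + 1], [-5·b + 1, -5·a + 4·b + 2·exp(b)]].
At the point, J = [[16.000, -7.000], [-14.000, 42.17107]] (det J = 576.73718).
Solving J·Δ = −F gives Δ = (-0.464, -0.917).

(-0.464, -0.917)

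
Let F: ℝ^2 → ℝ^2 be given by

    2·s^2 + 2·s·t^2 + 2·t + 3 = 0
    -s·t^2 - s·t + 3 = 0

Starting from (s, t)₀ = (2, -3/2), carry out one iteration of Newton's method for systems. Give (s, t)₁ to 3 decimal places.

(0.047, -2.241)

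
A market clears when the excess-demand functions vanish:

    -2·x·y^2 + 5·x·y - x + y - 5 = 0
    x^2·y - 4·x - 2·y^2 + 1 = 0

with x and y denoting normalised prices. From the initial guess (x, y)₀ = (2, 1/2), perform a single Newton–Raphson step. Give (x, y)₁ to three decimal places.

(-0.094, 1.156)

At (2, 1/2): F = (-2.500, -5.500).
Jacobian J = [[-2·y^2 + 5·y - 1, -4·x·y + 5·x + 1], [2·x·y - 4, x^2 - 4·y]].
At the point, J = [[1.000, 7.000], [-2.000, 2.000]] (det J = 16.000).
Solving J·Δ = −F gives Δ = (-2.094, 0.656).
Then the next iterate is (x, y)₁ = (-0.094, 1.156).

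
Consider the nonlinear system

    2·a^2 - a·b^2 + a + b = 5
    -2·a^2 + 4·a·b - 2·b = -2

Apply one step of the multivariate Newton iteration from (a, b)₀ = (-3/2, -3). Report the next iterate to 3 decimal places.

At (-3/2, -3): F = (8.500, 21.500).
Jacobian J = [[4·a - b^2 + 1, -2·a·b + 1], [-4·a + 4·b, 4·a - 2]].
At the point, J = [[-14.000, -8.000], [-6.000, -8.000]] (det J = 64.000).
Solving J·Δ = −F gives Δ = (-1.625, 3.906).
Then the next iterate is (a, b)₁ = (-3.125, 0.906).

(-3.125, 0.906)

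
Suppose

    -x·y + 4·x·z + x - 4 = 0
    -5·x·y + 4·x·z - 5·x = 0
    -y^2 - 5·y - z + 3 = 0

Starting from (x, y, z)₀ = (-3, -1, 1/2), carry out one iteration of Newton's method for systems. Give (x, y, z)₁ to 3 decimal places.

(9.048, 0.175, 3.476)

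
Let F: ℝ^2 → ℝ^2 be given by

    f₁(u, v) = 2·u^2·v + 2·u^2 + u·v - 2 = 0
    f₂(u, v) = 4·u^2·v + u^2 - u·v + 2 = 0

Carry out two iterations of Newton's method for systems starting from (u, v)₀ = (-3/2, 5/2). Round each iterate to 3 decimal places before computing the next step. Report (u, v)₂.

At (-3/2, 5/2): F = (10.000, 30.500).
Jacobian J = [[4·u·v + 4·u + v, 2·u^2 + u], [8·u·v + 2·u - v, 4·u^2 - u]].
At the point, J = [[-18.500, 3.000], [-35.500, 10.500]] (det J = -87.750).
Solving J·Δ = −F gives Δ = (0.154, -2.385).
Then the next iterate is (u, v)₁ = (-1.346, 0.115).
Round to (-1.346, 0.115) and repeat: F = (1.88534, 4.79990), J = [[-5.88816, 2.27743], [-4.04532, 8.59286]].
Δ = (0.127, -0.499), so (u, v)₂ = (-1.219, -0.384).

(-1.219, -0.384)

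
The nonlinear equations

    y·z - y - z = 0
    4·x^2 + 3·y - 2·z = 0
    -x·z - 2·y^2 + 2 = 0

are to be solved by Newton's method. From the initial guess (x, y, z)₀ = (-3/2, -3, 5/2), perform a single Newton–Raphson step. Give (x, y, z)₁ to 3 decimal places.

(-1.399, -1.796, 1.202)

At (-3/2, -3, 5/2): F = (-7.000, -5.000, -12.250).
Jacobian J = [[0, z - 1, y - 1], [8·x, 3, -2], [-z, -4·y, -x]].
At the point, J = [[0.000, 1.500, -4.000], [-12.000, 3.000, -2.000], [-2.500, 12.000, 1.500]] (det J = 580.500).
Solving J·Δ = −F gives Δ = (0.101, 1.204, -1.298).
Then the next iterate is (x, y, z)₁ = (-1.399, -1.796, 1.202).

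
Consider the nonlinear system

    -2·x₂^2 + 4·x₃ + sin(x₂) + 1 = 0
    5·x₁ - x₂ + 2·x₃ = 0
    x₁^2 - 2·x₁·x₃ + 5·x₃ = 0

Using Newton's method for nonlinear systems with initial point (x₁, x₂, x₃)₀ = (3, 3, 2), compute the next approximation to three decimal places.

(-0.402, 2.378, 2.195)

At (3, 3, 2): F = (-8.85888, 16.000, 7.000).
Jacobian J = [[0, -4·x₂ + cos(x₂), 4], [5, -1, 2], [2·x₁ - 2·x₃, 0, -2·x₁ + 5]].
At the point, J = [[0.000, -12.98999, 4.000], [5.000, -1.000, 2.000], [2.000, 0.000, -1.000]] (det J = -108.90993).
Solving J·Δ = −F gives Δ = (-3.402, -0.622, 0.195).
Then the next iterate is (x₁, x₂, x₃)₁ = (-0.402, 2.378, 2.195).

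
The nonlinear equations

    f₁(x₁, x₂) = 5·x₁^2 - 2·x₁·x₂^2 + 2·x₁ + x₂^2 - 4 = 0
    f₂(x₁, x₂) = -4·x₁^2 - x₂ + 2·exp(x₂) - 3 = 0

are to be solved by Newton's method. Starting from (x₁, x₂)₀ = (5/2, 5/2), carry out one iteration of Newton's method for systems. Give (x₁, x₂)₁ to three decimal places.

At (5/2, 5/2): F = (7.250, -6.13501).
Jacobian J = [[10·x₁ - 2·x₂^2 + 2, -4·x₁·x₂ + 2·x₂], [-8·x₁, 2·exp(x₂) - 1]].
At the point, J = [[14.500, -20.000], [-20.000, 23.36499]] (det J = -61.20768).
Solving J·Δ = −F gives Δ = (0.763, 0.916).
Then the next iterate is (x₁, x₂)₁ = (3.263, 3.416).

(3.263, 3.416)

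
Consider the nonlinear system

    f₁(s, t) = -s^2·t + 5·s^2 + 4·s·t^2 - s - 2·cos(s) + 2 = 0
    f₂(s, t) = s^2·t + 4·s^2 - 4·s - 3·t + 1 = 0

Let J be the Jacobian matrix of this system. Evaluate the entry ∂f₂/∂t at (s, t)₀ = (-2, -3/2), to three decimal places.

1.000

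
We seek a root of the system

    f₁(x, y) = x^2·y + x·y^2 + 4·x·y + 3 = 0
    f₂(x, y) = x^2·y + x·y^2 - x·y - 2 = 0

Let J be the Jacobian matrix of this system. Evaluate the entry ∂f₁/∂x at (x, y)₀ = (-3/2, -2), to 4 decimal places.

2.0000

∂f₁/∂x = 2·x·y + y^2 + 4·y.
At (-3/2, -2) this is 2.0000.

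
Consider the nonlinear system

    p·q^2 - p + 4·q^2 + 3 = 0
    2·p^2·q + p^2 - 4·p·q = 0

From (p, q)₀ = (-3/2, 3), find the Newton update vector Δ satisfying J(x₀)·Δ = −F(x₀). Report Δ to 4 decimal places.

At (-3/2, 3): F = (27.0000, 33.7500).
Jacobian J = [[q^2 - 1, 2·p·q + 8·q], [4·p·q + 2·p - 4·q, 2·p^2 - 4·p]].
At the point, J = [[8.0000, 15.0000], [-33.0000, 10.5000]] (det J = 579.0000).
Solving J·Δ = −F gives Δ = (0.3847, -2.0052).

(0.3847, -2.0052)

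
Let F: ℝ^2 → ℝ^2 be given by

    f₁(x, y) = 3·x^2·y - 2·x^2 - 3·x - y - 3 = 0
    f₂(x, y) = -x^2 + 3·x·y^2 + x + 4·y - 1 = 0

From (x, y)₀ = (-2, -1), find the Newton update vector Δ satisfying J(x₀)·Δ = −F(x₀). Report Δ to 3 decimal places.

At (-2, -1): F = (-16.000, -17.000).
Jacobian J = [[6·x·y - 4·x - 3, 3·x^2 - 1], [-2·x + 3·y^2 + 1, 6·x·y + 4]].
At the point, J = [[17.000, 11.000], [8.000, 16.000]] (det J = 184.000).
Solving J·Δ = −F gives Δ = (0.375, 0.875).

(0.375, 0.875)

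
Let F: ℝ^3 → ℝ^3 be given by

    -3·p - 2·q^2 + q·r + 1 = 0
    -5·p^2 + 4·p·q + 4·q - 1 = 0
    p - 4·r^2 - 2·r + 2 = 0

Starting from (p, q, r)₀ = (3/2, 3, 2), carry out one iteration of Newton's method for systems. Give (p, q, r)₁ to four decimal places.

(1.4143, 1.1993, 1.0786)

At (3/2, 3, 2): F = (-15.5000, 17.7500, -16.5000).
Jacobian J = [[-3, -4·q + r, q], [-10·p + 4·q, 4·p + 4, 0], [1, 0, -8·r - 2]].
At the point, J = [[-3.0000, -10.0000, 3.0000], [-3.0000, 10.0000, 0.0000], [1.0000, 0.0000, -18.0000]] (det J = 1050.0000).
Solving J·Δ = −F gives Δ = (-0.0857, -1.8007, -0.9214).
Then the next iterate is (p, q, r)₁ = (1.4143, 1.1993, 1.0786).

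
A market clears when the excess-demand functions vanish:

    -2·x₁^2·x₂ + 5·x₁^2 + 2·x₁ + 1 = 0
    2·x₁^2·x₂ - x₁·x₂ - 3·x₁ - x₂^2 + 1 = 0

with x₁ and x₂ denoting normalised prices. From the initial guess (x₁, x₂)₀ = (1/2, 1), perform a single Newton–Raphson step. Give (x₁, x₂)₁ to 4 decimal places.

At (1/2, 1): F = (2.7500, -1.5000).
Jacobian J = [[-4·x₁·x₂ + 10·x₁ + 2, -2·x₁^2], [4·x₁·x₂ - x₂ - 3, 2·x₁^2 - x₁ - 2·x₂]].
At the point, J = [[5.0000, -0.5000], [-2.0000, -2.0000]] (det J = -11.0000).
Solving J·Δ = −F gives Δ = (-0.5682, -0.1818).
Then the next iterate is (x₁, x₂)₁ = (-0.0682, 0.8182).

(-0.0682, 0.8182)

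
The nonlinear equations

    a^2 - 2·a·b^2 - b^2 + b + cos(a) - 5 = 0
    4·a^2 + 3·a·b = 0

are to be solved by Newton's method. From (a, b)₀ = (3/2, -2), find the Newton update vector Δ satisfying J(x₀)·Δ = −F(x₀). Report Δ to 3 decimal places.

(-0.721, 0.962)

At (3/2, -2): F = (-20.67926, 0.000).
Jacobian J = [[2·a - 2·b^2 - sin(a), -4·a·b - 2·b + 1], [8·a + 3·b, 3·a]].
At the point, J = [[-5.99749, 17.000], [6.000, 4.500]] (det J = -128.98873).
Solving J·Δ = −F gives Δ = (-0.721, 0.962).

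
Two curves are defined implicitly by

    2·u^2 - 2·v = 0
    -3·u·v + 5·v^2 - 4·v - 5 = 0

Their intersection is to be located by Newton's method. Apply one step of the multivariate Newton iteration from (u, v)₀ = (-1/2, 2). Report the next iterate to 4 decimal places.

At (-1/2, 2): F = (-3.5000, 10.0000).
Jacobian J = [[4·u, -2], [-3·v, -3·u + 10·v - 4]].
At the point, J = [[-2.0000, -2.0000], [-6.0000, 17.5000]] (det J = -47.0000).
Solving J·Δ = −F gives Δ = (-0.8777, -0.8723).
Then the next iterate is (u, v)₁ = (-1.3777, 1.1277).

(-1.3777, 1.1277)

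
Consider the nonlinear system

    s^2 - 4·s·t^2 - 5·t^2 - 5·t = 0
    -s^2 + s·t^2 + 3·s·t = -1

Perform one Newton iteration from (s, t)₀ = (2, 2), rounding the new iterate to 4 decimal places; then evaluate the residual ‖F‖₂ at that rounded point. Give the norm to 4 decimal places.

At (2, 2): F = (-58.0000, 17.0000).
Jacobian J = [[2·s - 4·t^2, -8·s·t - 10·t - 5], [-2·s + t^2 + 3·t, 2·s·t + 3·s]].
At the point, J = [[-12.0000, -57.0000], [6.0000, 14.0000]] (det J = 174.0000).
Solving J·Δ = −F gives Δ = (-0.9023, -0.8276).
Then the next iterate is (s, t)₁ = (1.0977, 1.1724).
Re-evaluating at (1.0977, 1.1724): F = (-17.564914, 5.164698), so ‖F‖₂ = 18.3085.

18.3085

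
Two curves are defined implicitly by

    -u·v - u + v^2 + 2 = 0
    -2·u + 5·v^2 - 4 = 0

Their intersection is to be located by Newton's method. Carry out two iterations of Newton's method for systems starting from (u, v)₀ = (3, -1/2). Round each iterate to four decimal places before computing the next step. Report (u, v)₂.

At (3, -1/2): F = (0.7500, -8.7500).
Jacobian J = [[-v - 1, -u + 2·v], [-2, 10·v]].
At the point, J = [[-0.5000, -4.0000], [-2.0000, -5.0000]] (det J = -5.5000).
Solving J·Δ = −F gives Δ = (-7.0455, 1.0682).
Then the next iterate is (u, v)₁ = (-4.0455, 0.5682).
Round to (-4.0455, 0.5682) and repeat: F = (8.667004, 5.705256), J = [[-1.5682, 5.1819], [-2.0000, 5.6820]].
Δ = (-13.5430, -5.7711), so (u, v)₂ = (-17.5885, -5.2029).

(-17.5885, -5.2029)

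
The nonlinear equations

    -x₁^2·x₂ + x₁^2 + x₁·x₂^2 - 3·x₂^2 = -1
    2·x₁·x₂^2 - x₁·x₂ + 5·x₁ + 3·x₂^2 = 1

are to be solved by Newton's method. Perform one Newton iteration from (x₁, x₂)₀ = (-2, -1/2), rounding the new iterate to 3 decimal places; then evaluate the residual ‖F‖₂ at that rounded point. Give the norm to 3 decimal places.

At (-2, -1/2): F = (5.750, -12.250).
Jacobian J = [[-2·x₁·x₂ + 2·x₁ + x₂^2, -x₁^2 + 2·x₁·x₂ - 6·x₂], [2·x₂^2 - x₂ + 5, 4·x₁·x₂ - x₁ + 6·x₂]].
At the point, J = [[-5.750, 1.000], [6.000, 3.000]] (det J = -23.250).
Solving J·Δ = −F gives Δ = (1.269, 1.546).
Then the next iterate is (x₁, x₂)₁ = (-0.731, 1.046).
Re-evaluating at (-0.731, 1.046): F = (-3.10673, -2.20762), so ‖F‖₂ = 3.811.

3.811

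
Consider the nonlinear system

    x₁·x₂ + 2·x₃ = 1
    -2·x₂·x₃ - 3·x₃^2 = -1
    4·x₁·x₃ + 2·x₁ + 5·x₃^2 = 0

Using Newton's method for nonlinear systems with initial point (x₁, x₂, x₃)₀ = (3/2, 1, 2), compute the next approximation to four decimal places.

At (3/2, 1, 2): F = (4.5000, -15.0000, 35.0000).
Jacobian J = [[x₂, x₁, 2], [0, -2·x₃, -2·x₂ - 6·x₃], [4·x₃ + 2, 0, 4·x₁ + 10·x₃]].
At the point, J = [[1.0000, 1.5000, 2.0000], [0.0000, -4.0000, -14.0000], [10.0000, 0.0000, 26.0000]] (det J = -234.0000).
Solving J·Δ = −F gives Δ = (-1.4444, -0.9829, -0.7906).
Then the next iterate is (x₁, x₂, x₃)₁ = (0.0556, 0.0171, 1.2094).

(0.0556, 0.0171, 1.2094)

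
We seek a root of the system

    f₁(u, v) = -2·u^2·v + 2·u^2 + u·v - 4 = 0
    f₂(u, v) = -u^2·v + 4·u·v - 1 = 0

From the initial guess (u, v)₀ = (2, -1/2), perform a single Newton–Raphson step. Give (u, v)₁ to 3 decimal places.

At (2, -1/2): F = (7.000, -3.000).
Jacobian J = [[-4·u·v + 4·u + v, -2·u^2 + u], [-2·u·v + 4·v, -u^2 + 4·u]].
At the point, J = [[11.500, -6.000], [0.000, 4.000]] (det J = 46.000).
Solving J·Δ = −F gives Δ = (-0.217, 0.750).
Then the next iterate is (u, v)₁ = (1.783, 0.250).

(1.783, 0.250)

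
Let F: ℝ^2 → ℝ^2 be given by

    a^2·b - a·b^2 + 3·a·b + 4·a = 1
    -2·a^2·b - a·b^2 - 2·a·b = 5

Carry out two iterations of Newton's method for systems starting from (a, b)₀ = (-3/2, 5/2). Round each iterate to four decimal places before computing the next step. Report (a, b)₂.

At (-3/2, 5/2): F = (-3.2500, 0.6250).
Jacobian J = [[2·a·b - b^2 + 3·b + 4, a^2 - 2·a·b + 3·a], [-4·a·b - b^2 - 2·b, -2·a^2 - 2·a·b - 2·a]].
At the point, J = [[-2.2500, 5.2500], [3.7500, 6.0000]] (det J = -33.1875).
Solving J·Δ = −F gives Δ = (-0.6864, 0.3249).
Then the next iterate is (a, b)₁ = (-2.1864, 2.8249).
Round to (-2.1864, 2.8249) and repeat: F = (2.676916, -2.207667), J = [[-7.858083, 10.573868], [11.075585, 7.164833]].
Δ = (0.2452, -0.0709), so (a, b)₂ = (-1.9412, 2.7540).

(-1.9412, 2.7540)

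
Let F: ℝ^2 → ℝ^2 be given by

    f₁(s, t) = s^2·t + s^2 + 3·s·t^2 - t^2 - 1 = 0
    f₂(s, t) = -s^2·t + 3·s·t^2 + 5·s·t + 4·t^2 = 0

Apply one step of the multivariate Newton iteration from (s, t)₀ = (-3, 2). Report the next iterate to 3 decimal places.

(-1.868, 1.329)

At (-3, 2): F = (-14.000, -68.000).
Jacobian J = [[2·s·t + 2·s + 3·t^2, s^2 + 6·s·t - 2·t], [-2·s·t + 3·t^2 + 5·t, -s^2 + 6·s·t + 5·s + 8·t]].
At the point, J = [[-6.000, -31.000], [34.000, -44.000]] (det J = 1318.000).
Solving J·Δ = −F gives Δ = (1.132, -0.671).
Then the next iterate is (s, t)₁ = (-1.868, 1.329).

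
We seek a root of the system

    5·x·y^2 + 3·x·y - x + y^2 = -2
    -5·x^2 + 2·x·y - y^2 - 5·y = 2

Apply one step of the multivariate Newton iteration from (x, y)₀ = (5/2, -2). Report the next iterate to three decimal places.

(1.283, -1.512)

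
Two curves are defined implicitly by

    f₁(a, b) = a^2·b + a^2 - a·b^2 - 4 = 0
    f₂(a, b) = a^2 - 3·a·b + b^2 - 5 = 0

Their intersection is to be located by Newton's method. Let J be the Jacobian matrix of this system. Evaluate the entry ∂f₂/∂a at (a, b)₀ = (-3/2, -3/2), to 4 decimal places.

∂f₂/∂a = 2·a - 3·b.
At (-3/2, -3/2) this is 1.5000.

1.5000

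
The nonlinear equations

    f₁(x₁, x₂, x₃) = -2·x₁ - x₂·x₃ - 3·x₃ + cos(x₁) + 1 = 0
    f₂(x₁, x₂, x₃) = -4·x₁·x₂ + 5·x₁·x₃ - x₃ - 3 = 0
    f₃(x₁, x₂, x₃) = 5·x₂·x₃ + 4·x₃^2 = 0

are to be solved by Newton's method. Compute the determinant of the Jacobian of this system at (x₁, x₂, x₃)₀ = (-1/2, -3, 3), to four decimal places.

J = [[-sin(x₁) - 2, -x₃, -x₂ - 3], [-4·x₂ + 5·x₃, -4·x₁, 5·x₁ - 1], [0, 5·x₃, 5·x₂ + 8·x₃]].
At the point, J = [[-1.520574, -3.0000, 0.0000], [27.0000, 2.0000, -3.5000], [0.0000, 15.0000, 9.0000]].
det J = 621.7995.

621.7995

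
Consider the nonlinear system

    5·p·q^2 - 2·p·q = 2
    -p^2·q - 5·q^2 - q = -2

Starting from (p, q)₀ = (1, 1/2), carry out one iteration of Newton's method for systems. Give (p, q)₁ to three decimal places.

At (1, 1/2): F = (-1.750, -0.250).
Jacobian J = [[5·q^2 - 2·q, 10·p·q - 2·p], [-2·p·q, -p^2 - 10·q - 1]].
At the point, J = [[0.250, 3.000], [-1.000, -7.000]] (det J = 1.250).
Solving J·Δ = −F gives Δ = (-10.400, 1.450).
Then the next iterate is (p, q)₁ = (-9.400, 1.950).

(-9.400, 1.950)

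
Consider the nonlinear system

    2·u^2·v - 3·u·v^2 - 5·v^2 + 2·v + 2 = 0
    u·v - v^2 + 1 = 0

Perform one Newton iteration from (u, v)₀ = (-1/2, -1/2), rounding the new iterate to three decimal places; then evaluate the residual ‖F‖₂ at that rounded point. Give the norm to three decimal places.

At (-1/2, -1/2): F = (-0.125, 1.000).
Jacobian J = [[4·u·v - 3·v^2, 2·u^2 - 6·u·v - 10·v + 2], [v, u - 2·v]].
At the point, J = [[0.250, 6.000], [-0.500, 0.500]] (det J = 3.125).
Solving J·Δ = −F gives Δ = (1.940, -0.060).
Then the next iterate is (u, v)₁ = (1.440, -0.560).
Re-evaluating at (1.440, -0.560): F = (-4.36518, -0.120), so ‖F‖₂ = 4.367.

4.367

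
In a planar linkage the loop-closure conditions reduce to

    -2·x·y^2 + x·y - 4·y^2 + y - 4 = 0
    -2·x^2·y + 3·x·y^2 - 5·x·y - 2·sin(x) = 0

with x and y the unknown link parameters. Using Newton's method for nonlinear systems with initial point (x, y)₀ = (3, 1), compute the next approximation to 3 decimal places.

At (3, 1): F = (-10.000, -24.28224).
Jacobian J = [[-2·y^2 + y, -4·x·y + x - 8·y + 1], [-4·x·y + 3·y^2 - 5·y - 2·cos(x), -2·x^2 + 6·x·y - 5·x]].
At the point, J = [[-1.000, -16.000], [-12.02002, -15.000]] (det J = -177.32024).
Solving J·Δ = −F gives Δ = (-1.345, -0.541).
Then the next iterate is (x, y)₁ = (1.655, 0.459).

(1.655, 0.459)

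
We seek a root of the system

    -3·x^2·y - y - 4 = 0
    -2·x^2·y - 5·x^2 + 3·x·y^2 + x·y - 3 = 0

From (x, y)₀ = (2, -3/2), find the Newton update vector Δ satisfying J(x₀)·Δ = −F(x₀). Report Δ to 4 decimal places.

At (2, -3/2): F = (15.5000, -0.5000).
Jacobian J = [[-6·x·y, -3·x^2 - 1], [-4·x·y - 10·x + 3·y^2 + y, -2·x^2 + 6·x·y + x]].
At the point, J = [[18.0000, -13.0000], [-2.7500, -24.0000]] (det J = -467.7500).
Solving J·Δ = −F gives Δ = (-0.8092, 0.0719).

(-0.8092, 0.0719)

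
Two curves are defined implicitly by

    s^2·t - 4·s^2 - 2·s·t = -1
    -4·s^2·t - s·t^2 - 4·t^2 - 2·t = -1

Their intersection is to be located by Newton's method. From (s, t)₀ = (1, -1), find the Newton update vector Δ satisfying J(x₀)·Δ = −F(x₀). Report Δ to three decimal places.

At (1, -1): F = (-2.000, 2.000).
Jacobian J = [[2·s·t - 8·s - 2·t, s^2 - 2·s], [-8·s·t - t^2, -4·s^2 - 2·s·t - 8·t - 2]].
At the point, J = [[-8.000, -1.000], [7.000, 4.000]] (det J = -25.000).
Solving J·Δ = −F gives Δ = (-0.240, -0.080).

(-0.240, -0.080)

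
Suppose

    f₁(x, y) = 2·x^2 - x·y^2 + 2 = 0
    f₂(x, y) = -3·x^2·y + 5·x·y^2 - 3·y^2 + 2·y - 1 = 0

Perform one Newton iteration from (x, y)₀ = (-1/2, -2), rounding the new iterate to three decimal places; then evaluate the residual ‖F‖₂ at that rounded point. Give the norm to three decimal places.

At (-1/2, -2): F = (4.500, -25.500).
Jacobian J = [[4·x - y^2, -2·x·y], [-6·x·y + 5·y^2, -3·x^2 + 10·x·y - 6·y + 2]].
At the point, J = [[-6.000, -2.000], [14.000, 23.250]] (det J = -111.500).
Solving J·Δ = −F gives Δ = (0.481, 0.807).
Then the next iterate is (x, y)₁ = (-0.019, -1.193).
Re-evaluating at (-0.019, -1.193): F = (2.02776, -7.78966), so ‖F‖₂ = 8.049.

8.049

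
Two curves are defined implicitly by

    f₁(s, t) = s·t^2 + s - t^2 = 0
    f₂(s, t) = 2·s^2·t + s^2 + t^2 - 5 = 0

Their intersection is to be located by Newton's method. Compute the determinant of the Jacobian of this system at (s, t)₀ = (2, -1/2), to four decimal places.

J = [[t^2 + 1, 2·s·t - 2·t], [4·s·t + 2·s, 2·s^2 + 2·t]].
At the point, J = [[1.2500, -1.0000], [0.0000, 7.0000]].
det J = 8.7500.

8.7500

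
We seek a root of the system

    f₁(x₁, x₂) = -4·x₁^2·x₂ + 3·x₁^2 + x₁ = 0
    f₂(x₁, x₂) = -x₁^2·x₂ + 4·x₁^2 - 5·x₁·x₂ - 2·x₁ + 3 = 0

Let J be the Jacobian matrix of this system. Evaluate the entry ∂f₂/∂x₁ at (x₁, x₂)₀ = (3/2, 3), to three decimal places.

-14.000

∂f₂/∂x₁ = -2·x₁·x₂ + 8·x₁ - 5·x₂ - 2.
At (3/2, 3) this is -14.000.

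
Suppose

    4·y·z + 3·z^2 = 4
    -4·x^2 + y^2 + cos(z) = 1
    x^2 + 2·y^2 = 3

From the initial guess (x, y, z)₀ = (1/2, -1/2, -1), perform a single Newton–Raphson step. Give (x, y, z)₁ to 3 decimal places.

At (1/2, -1/2, -1): F = (1.000, -1.20970, -2.250).
Jacobian J = [[0, 4·z, 4·y + 6·z], [-8·x, 2·y, -sin(z)], [2·x, 4·y, 0]].
At the point, J = [[0.000, -4.000, -8.000], [-4.000, -1.000, 0.84147], [1.000, -2.000, 0.000]] (det J = -75.36588).
Solving J·Δ = −F gives Δ = (0.105, -1.073, 0.661).
Then the next iterate is (x, y, z)₁ = (0.605, -1.573, -0.339).

(0.605, -1.573, -0.339)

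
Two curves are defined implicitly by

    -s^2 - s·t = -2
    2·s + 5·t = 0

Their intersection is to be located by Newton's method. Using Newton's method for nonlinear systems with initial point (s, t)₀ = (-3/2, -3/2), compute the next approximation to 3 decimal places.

(-1.667, 0.667)

At (-3/2, -3/2): F = (-2.500, -10.500).
Jacobian J = [[-2·s - t, -s], [2, 5]].
At the point, J = [[4.500, 1.500], [2.000, 5.000]] (det J = 19.500).
Solving J·Δ = −F gives Δ = (-0.167, 2.167).
Then the next iterate is (s, t)₁ = (-1.667, 0.667).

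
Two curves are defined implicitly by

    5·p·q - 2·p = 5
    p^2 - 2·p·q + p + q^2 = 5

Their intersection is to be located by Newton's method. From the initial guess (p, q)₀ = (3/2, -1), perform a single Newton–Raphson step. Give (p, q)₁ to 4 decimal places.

At (3/2, -1): F = (-15.5000, 2.7500).
Jacobian J = [[5·q - 2, 5·p], [2·p - 2·q + 1, -2·p + 2·q]].
At the point, J = [[-7.0000, 7.5000], [6.0000, -5.0000]] (det J = -10.0000).
Solving J·Δ = −F gives Δ = (5.6875, 7.3750).
Then the next iterate is (p, q)₁ = (7.1875, 6.3750).

(7.1875, 6.3750)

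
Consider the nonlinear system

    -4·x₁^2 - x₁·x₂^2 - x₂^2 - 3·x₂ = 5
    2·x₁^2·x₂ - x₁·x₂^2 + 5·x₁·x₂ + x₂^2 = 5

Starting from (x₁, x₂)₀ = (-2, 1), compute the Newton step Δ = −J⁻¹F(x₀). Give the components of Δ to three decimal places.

At (-2, 1): F = (-23.000, -4.000).
Jacobian J = [[-8·x₁ - x₂^2, -2·x₁·x₂ - 2·x₂ - 3], [4·x₁·x₂ - x₂^2 + 5·x₂, 2·x₁^2 - 2·x₁·x₂ + 5·x₁ + 2·x₂]].
At the point, J = [[15.000, -1.000], [-4.000, 4.000]] (det J = 56.000).
Solving J·Δ = −F gives Δ = (1.714, 2.714).

(1.714, 2.714)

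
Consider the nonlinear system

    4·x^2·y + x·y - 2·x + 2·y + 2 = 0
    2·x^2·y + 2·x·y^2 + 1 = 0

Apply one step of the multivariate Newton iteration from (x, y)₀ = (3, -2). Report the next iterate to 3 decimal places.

At (3, -2): F = (-86.000, -11.000).
Jacobian J = [[8·x·y + y - 2, 4·x^2 + x + 2], [4·x·y + 2·y^2, 2·x^2 + 4·x·y]].
At the point, J = [[-52.000, 41.000], [-16.000, -6.000]] (det J = 968.000).
Solving J·Δ = −F gives Δ = (-0.999, 0.831).
Then the next iterate is (x, y)₁ = (2.001, -1.169).

(2.001, -1.169)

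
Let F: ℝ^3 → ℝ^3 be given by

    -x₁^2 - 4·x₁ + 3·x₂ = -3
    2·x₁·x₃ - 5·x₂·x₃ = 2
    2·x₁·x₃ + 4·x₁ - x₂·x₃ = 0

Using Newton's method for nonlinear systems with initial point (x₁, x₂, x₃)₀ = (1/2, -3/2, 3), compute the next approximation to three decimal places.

(0.089, -0.935, 1.522)

At (1/2, -3/2, 3): F = (-3.750, 23.500, 9.500).
Jacobian J = [[-2·x₁ - 4, 3, 0], [2·x₃, -5·x₃, 2·x₁ - 5·x₂], [2·x₃ + 4, -x₃, 2·x₁ - x₂]].
At the point, J = [[-5.000, 3.000, 0.000], [6.000, -15.000, 8.500], [10.000, -3.000, 2.500]] (det J = 270.000).
Solving J·Δ = −F gives Δ = (-0.411, 0.565, -1.478).
Then the next iterate is (x₁, x₂, x₃)₁ = (0.089, -0.935, 1.522).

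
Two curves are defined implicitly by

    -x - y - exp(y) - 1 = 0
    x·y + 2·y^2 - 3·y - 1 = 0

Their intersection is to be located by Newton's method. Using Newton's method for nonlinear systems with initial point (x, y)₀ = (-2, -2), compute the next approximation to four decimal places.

At (-2, -2): F = (2.864665, 17.0000).
Jacobian J = [[-1, -exp(y) - 1], [y, x + 4·y - 3]].
At the point, J = [[-1.0000, -1.135335], [-2.0000, -13.0000]] (det J = 10.729329).
Solving J·Δ = −F gives Δ = (1.6720, 1.0505).
Then the next iterate is (x, y)₁ = (-0.3280, -0.9495).

(-0.3280, -0.9495)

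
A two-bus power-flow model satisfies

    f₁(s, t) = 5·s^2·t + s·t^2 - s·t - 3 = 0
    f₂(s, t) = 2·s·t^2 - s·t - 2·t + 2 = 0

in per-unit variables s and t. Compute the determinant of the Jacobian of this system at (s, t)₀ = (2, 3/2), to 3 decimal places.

174.000

J = [[10·s·t + t^2 - t, 5·s^2 + 2·s·t - s], [2·t^2 - t, 4·s·t - s - 2]].
At the point, J = [[30.750, 24.000], [3.000, 8.000]].
det J = 174.000.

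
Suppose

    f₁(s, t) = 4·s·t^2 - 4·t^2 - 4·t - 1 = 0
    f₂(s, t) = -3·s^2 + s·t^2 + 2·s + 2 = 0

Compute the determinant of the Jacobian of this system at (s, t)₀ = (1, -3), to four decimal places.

J = [[4·t^2, 8·s·t - 8·t - 4], [-6·s + t^2 + 2, 2·s·t]].
At the point, J = [[36.0000, -4.0000], [5.0000, -6.0000]].
det J = -196.0000.

-196.0000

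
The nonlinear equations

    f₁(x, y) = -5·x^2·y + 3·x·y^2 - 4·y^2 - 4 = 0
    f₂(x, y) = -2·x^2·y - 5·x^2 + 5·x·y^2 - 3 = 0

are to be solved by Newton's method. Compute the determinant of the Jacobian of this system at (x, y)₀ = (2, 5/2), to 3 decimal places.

-1400.000

J = [[-10·x·y + 3·y^2, -5·x^2 + 6·x·y - 8·y], [-4·x·y - 10·x + 5·y^2, -2·x^2 + 10·x·y]].
At the point, J = [[-31.250, -10.000], [-8.750, 42.000]].
det J = -1400.000.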